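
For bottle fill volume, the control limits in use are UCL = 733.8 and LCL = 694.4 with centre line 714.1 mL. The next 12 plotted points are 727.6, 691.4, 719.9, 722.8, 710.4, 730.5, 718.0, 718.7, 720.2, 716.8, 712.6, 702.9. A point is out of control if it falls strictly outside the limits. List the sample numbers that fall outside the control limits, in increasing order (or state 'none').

Compare each point to [694.4, 733.8]: sample 2 = 691.4 < LCL.

2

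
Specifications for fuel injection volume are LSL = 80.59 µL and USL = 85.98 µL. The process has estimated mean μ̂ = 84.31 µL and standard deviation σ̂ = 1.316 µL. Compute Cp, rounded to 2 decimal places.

Cp = (USL − LSL) / (6σ̂) = (85.98 − 80.59) / (6 × 1.316) = 5.3900 / 7.8960 = 0.6826

0.68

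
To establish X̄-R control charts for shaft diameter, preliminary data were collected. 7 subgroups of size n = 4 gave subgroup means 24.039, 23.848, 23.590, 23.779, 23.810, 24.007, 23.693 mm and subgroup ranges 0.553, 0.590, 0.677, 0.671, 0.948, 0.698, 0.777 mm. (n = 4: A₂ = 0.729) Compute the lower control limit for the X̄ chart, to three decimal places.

23.312

X̄̄ = (24.039 + 23.848 + 23.590 + 23.779 + 23.810 + 24.007 + 23.693) / 7 = 166.7660 / 7 = 23.8237
R̄ = (0.553 + 0.590 + 0.677 + 0.671 + 0.948 + 0.698 + 0.777) / 7 = 4.9140 / 7 = 0.7020
LCL = X̄̄ − A₂·R̄ = 23.8237 − 0.729 × 0.7020 = 23.3120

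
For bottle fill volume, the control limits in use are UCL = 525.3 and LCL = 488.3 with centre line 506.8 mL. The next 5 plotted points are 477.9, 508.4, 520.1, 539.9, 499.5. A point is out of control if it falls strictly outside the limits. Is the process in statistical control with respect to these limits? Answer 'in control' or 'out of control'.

out of control

Compare each point to [488.3, 525.3]: sample 1 = 477.9 < LCL; sample 4 = 539.9 > UCL.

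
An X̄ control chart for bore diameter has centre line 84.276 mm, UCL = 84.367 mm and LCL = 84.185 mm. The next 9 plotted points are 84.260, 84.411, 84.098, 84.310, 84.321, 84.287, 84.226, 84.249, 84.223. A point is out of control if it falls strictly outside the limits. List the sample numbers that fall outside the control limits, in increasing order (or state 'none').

Compare each point to [84.185, 84.367]: sample 2 = 84.411 > UCL; sample 3 = 84.098 < LCL.

2, 3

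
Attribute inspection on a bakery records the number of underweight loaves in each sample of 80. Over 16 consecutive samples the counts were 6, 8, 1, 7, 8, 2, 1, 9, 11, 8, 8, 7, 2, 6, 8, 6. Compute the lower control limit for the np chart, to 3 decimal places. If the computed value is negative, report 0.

p̄ = Σdᵢ / (k·n) = 98 / (16 × 80) = 0.07656
LCL = np̄ − 3·√(np̄(1−p̄)) = 6.1250 − 3 × 2.3782 = -1.0097 → 0 (negative, so LCL = 0)

0.000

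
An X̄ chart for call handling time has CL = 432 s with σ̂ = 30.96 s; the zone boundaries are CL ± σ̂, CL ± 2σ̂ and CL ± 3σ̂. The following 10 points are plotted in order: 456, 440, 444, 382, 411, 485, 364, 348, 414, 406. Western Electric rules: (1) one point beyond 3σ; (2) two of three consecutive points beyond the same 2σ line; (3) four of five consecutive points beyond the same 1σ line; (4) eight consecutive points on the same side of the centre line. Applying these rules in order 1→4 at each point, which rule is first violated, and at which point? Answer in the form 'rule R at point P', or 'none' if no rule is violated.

Zone of each point (C = within 1σ̂, B = 1σ̂–2σ̂, A = 2σ̂–3σ̂, * = beyond 3σ̂; sign = side of CL): 1:+C, 2:+C, 3:+C, 4:-B, 5:-C, 6:+B, 7:-A, 8:-A, 9:-C, 10:-C
Rule 2 (two of three consecutive points beyond the same 2σ limit) is satisfied at point 8.

rule 2 at point 8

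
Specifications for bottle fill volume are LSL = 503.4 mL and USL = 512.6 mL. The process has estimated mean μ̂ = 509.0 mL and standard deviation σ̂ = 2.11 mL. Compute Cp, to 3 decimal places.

Cp = (USL − LSL) / (6σ̂) = (512.6 − 503.4) / (6 × 2.11) = 9.2000 / 12.6600 = 0.7267

0.727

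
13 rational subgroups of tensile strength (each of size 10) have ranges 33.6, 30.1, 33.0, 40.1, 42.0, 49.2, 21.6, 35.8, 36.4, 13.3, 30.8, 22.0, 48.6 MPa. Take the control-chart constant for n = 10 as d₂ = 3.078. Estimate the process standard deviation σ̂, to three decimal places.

10.909

R̄ = (33.6 + 30.1 + 33.0 + 40.1 + 42.0 + 49.2 + 21.6 + 35.8 + 36.4 + 13.3 + 30.8 + 22.0 + 48.6) / 13 = 33.5769
σ̂ = R̄ / d₂ = 33.5769 / 3.078 = 10.9087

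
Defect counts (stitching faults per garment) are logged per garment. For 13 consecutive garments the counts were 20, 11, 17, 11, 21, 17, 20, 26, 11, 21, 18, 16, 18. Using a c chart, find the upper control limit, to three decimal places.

29.998

c̄ = (20 + 11 + 17 + 11 + 21 + 17 + 20 + 26 + 11 + 21 + 18 + 16 + 18) / 13 = 227 / 13 = 17.4615
UCL = c̄ + 3√c̄ = 17.4615 + 3 × √17.4615 = 17.4615 + 3 × 4.1787 = 29.9976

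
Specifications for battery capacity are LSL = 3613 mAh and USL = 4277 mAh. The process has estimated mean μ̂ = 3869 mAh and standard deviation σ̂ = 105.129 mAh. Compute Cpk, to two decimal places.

Cpu = (USL − μ̂) / (3σ̂) = (4277 − 3869) / (3 × 105.129) = 1.2936; Cpl = (μ̂ − LSL) / (3σ̂) = (3869 − 3613) / (3 × 105.129) = 0.8117; Cpk = min(Cpu, Cpl) = 0.8117

0.81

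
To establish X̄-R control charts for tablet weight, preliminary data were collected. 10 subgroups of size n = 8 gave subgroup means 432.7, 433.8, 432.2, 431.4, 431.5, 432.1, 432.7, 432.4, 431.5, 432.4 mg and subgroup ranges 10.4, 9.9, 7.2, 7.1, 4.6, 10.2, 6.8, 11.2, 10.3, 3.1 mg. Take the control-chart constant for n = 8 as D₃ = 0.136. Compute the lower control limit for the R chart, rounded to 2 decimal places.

1.10

R̄ = (10.4 + 9.9 + 7.2 + 7.1 + 4.6 + 10.2 + 6.8 + 11.2 + 10.3 + 3.1) / 10 = 80.8000 / 10 = 8.0800
LCL_R = D₃·R̄ = 0.136 × 8.0800 = 1.0989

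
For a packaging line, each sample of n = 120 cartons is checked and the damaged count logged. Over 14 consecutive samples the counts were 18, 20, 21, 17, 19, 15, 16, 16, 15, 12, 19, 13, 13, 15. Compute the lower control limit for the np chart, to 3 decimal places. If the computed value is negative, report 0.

5.081

p̄ = Σdᵢ / (k·n) = 229 / (14 × 120) = 0.13631
LCL = np̄ − 3·√(np̄(1−p̄)) = 16.3571 − 3 × 3.7587 = 5.0812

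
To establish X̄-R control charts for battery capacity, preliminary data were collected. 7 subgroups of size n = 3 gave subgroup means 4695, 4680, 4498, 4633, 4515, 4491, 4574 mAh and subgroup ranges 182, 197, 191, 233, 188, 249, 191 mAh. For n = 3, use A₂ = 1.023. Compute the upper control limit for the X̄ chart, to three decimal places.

X̄̄ = (4695 + 4680 + 4498 + 4633 + 4515 + 4491 + 4574) / 7 = 32086.0000 / 7 = 4583.7143
R̄ = (182 + 197 + 191 + 233 + 188 + 249 + 191) / 7 = 1431.0000 / 7 = 204.4286
UCL = X̄̄ + A₂·R̄ = 4583.7143 + 1.023 × 204.4286 = 4792.8447

4792.845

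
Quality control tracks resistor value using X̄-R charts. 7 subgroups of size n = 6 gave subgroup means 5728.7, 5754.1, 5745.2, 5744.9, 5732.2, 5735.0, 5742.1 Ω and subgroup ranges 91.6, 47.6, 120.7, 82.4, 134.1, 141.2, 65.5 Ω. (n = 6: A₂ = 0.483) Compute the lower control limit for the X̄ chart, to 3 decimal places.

X̄̄ = (5728.7 + 5754.1 + 5745.2 + 5744.9 + 5732.2 + 5735.0 + 5742.1) / 7 = 40182.2000 / 7 = 5740.3143
R̄ = (91.6 + 47.6 + 120.7 + 82.4 + 134.1 + 141.2 + 65.5) / 7 = 683.1000 / 7 = 97.5857
LCL = X̄̄ − A₂·R̄ = 5740.3143 − 0.483 × 97.5857 = 5693.1804

5693.180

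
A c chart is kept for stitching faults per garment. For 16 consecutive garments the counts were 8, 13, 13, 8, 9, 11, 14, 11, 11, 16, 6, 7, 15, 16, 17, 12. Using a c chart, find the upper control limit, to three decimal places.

21.944

c̄ = (8 + 13 + 13 + 8 + 9 + 11 + 14 + 11 + 11 + 16 + 6 + 7 + 15 + 16 + 17 + 12) / 16 = 187 / 16 = 11.6875
UCL = c̄ + 3√c̄ = 11.6875 + 3 × √11.6875 = 11.6875 + 3 × 3.4187 = 21.9436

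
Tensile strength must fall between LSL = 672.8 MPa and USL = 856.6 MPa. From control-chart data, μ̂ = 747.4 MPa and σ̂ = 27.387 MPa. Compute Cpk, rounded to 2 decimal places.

Cpu = (USL − μ̂) / (3σ̂) = (856.6 − 747.4) / (3 × 27.387) = 1.3291; Cpl = (μ̂ − LSL) / (3σ̂) = (747.4 − 672.8) / (3 × 27.387) = 0.9080; Cpk = min(Cpu, Cpl) = 0.9080

0.91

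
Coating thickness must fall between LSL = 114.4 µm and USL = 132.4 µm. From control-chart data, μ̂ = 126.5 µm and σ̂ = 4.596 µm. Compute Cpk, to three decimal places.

0.428

Cpu = (USL − μ̂) / (3σ̂) = (132.4 − 126.5) / (3 × 4.596) = 0.4279; Cpl = (μ̂ − LSL) / (3σ̂) = (126.5 − 114.4) / (3 × 4.596) = 0.8776; Cpk = min(Cpu, Cpl) = 0.4279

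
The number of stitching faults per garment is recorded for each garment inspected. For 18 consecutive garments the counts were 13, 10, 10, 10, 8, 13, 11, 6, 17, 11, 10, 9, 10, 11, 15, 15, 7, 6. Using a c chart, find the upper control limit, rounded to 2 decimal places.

20.46

c̄ = (13 + 10 + 10 + 10 + 8 + 13 + 11 + 6 + 17 + 11 + 10 + 9 + 10 + 11 + 15 + 15 + 7 + 6) / 18 = 192 / 18 = 10.6667
UCL = c̄ + 3√c̄ = 10.6667 + 3 × √10.6667 = 10.6667 + 3 × 3.2660 = 20.4646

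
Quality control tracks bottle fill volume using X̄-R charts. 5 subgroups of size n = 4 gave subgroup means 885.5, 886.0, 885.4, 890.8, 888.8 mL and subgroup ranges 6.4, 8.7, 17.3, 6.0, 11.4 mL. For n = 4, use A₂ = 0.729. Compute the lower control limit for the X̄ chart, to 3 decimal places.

X̄̄ = (885.5 + 886.0 + 885.4 + 890.8 + 888.8) / 5 = 4436.5000 / 5 = 887.3000
R̄ = (6.4 + 8.7 + 17.3 + 6.0 + 11.4) / 5 = 49.8000 / 5 = 9.9600
LCL = X̄̄ − A₂·R̄ = 887.3000 − 0.729 × 9.9600 = 880.0392

880.039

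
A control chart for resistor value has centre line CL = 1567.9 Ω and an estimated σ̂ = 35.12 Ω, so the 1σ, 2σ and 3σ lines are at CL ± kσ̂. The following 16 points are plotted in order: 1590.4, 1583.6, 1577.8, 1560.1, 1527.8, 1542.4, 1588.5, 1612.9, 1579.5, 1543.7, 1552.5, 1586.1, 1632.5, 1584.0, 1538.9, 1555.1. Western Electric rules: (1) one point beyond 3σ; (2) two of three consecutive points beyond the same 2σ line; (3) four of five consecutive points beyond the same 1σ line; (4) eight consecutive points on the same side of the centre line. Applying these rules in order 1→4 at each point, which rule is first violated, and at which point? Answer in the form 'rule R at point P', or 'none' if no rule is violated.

none

Zone of each point (C = within 1σ̂, B = 1σ̂–2σ̂, A = 2σ̂–3σ̂, * = beyond 3σ̂; sign = side of CL): 1:+C, 2:+C, 3:+C, 4:-C, 5:-B, 6:-C, 7:+C, 8:+B, 9:+C, 10:-C, 11:-C, 12:+C, 13:+B, 14:+C, 15:-C, 16:-C
No rule fires across all 16 points.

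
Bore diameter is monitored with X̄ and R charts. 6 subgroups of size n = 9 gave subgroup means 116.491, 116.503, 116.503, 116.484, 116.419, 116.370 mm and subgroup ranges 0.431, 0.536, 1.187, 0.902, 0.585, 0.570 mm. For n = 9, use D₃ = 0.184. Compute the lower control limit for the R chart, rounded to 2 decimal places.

0.13

R̄ = (0.431 + 0.536 + 1.187 + 0.902 + 0.585 + 0.570) / 6 = 4.2110 / 6 = 0.7018
LCL_R = D₃·R̄ = 0.184 × 0.7018 = 0.1291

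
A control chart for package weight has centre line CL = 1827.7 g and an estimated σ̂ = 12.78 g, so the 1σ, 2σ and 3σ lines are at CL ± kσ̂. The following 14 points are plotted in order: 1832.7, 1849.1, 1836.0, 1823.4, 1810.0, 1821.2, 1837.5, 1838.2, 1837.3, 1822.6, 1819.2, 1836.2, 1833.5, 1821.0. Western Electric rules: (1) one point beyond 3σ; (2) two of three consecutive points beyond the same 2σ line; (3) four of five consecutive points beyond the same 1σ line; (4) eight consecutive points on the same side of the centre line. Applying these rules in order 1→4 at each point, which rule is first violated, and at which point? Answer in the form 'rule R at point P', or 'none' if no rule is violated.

Zone of each point (C = within 1σ̂, B = 1σ̂–2σ̂, A = 2σ̂–3σ̂, * = beyond 3σ̂; sign = side of CL): 1:+C, 2:+B, 3:+C, 4:-C, 5:-B, 6:-C, 7:+C, 8:+C, 9:+C, 10:-C, 11:-C, 12:+C, 13:+C, 14:-C
No rule fires across all 14 points.

none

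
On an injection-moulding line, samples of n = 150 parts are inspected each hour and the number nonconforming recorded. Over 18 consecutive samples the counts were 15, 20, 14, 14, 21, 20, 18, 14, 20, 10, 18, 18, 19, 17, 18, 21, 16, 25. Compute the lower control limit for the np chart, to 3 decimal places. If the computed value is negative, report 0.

5.823

p̄ = Σdᵢ / (k·n) = 318 / (18 × 150) = 0.11778
LCL = np̄ − 3·√(np̄(1−p̄)) = 17.6667 − 3 × 3.9479 = 5.8230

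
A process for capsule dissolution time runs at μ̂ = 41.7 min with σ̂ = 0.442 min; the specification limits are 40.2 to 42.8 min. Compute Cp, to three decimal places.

0.980

Cp = (USL − LSL) / (6σ̂) = (42.8 − 40.2) / (6 × 0.442) = 2.6000 / 2.6520 = 0.9804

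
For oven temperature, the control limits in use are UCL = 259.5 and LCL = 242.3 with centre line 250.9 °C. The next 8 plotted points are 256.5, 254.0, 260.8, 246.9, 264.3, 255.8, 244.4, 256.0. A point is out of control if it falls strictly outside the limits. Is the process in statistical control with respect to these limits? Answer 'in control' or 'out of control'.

out of control

Compare each point to [242.3, 259.5]: sample 3 = 260.8 > UCL; sample 5 = 264.3 > UCL.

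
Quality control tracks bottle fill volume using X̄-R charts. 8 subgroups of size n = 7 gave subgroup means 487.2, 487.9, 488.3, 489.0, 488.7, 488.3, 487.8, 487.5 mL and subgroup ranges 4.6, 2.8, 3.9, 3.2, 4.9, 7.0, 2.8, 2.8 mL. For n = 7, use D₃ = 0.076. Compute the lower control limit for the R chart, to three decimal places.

0.304

R̄ = (4.6 + 2.8 + 3.9 + 3.2 + 4.9 + 7.0 + 2.8 + 2.8) / 8 = 32.0000 / 8 = 4.0000
LCL_R = D₃·R̄ = 0.076 × 4.0000 = 0.3040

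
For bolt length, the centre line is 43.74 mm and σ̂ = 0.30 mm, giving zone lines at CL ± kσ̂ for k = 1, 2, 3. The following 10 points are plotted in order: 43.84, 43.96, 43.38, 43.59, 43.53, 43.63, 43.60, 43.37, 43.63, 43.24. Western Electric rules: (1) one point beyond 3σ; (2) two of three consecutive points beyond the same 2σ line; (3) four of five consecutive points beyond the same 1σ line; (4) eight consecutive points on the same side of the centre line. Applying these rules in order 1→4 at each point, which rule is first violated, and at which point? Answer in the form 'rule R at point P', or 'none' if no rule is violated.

Zone of each point (C = within 1σ̂, B = 1σ̂–2σ̂, A = 2σ̂–3σ̂, * = beyond 3σ̂; sign = side of CL): 1:+C, 2:+C, 3:-B, 4:-C, 5:-C, 6:-C, 7:-C, 8:-B, 9:-C, 10:-B
Rule 4 (eight consecutive points on the same side of the centre line) is satisfied at point 10.

rule 4 at point 10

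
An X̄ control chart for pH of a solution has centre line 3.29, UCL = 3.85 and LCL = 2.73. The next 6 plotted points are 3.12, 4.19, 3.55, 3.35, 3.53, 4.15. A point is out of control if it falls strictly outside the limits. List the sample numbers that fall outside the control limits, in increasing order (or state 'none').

2, 6

Compare each point to [2.73, 3.85]: sample 2 = 4.19 > UCL; sample 6 = 4.15 > UCL.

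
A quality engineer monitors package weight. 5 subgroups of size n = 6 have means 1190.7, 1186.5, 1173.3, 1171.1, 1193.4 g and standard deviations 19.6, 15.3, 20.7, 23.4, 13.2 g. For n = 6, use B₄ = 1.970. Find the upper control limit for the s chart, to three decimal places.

s̄ = (19.6 + 15.3 + 20.7 + 23.4 + 13.2) / 5 = 18.4400
UCL_s = B₄·s̄ = 1.970 × 18.4400 = 36.3268

36.327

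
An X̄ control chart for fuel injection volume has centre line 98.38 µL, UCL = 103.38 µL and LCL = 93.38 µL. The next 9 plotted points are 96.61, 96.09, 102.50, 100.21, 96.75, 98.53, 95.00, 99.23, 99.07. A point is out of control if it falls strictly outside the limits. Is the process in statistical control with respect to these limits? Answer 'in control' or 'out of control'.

in control

All 9 points lie within [93.38, 103.38].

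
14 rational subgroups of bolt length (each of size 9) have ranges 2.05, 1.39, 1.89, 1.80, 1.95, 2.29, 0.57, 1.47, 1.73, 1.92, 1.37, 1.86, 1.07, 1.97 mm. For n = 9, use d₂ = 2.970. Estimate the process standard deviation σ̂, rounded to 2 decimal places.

R̄ = (2.05 + 1.39 + 1.89 + 1.80 + 1.95 + 2.29 + 0.57 + 1.47 + 1.73 + 1.92 + 1.37 + 1.86 + 1.07 + 1.97) / 14 = 1.6664
σ̂ = R̄ / d₂ = 1.6664 / 2.970 = 0.5611

0.56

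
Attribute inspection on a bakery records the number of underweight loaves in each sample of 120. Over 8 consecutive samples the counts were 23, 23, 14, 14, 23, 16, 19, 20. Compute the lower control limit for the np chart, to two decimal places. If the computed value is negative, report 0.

p̄ = Σdᵢ / (k·n) = 152 / (8 × 120) = 0.15833
LCL = np̄ − 3·√(np̄(1−p̄)) = 19.0000 − 3 × 3.9990 = 7.0031

7.00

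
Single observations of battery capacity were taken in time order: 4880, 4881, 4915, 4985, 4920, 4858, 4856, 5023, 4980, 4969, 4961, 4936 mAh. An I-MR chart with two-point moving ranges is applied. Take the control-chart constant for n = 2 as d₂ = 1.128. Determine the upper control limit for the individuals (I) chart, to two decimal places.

X̄ = (4880 + 4881 + 4915 + 4985 + 4920 + 4858 + 4856 + 5023 + 4980 + 4969 + 4961 + 4936) / 12 = 4930.3333
Moving ranges: 1, 34, 70, 65, 62, 2, 167, 43, 11, 8, 25; M̄R̄ = 488.0000 / 11 = 44.3636
UCL = X̄ + 3·M̄R̄/d₂ = 4930.3333 + 3 × 44.3636 / 1.128 = 5048.3217

5048.32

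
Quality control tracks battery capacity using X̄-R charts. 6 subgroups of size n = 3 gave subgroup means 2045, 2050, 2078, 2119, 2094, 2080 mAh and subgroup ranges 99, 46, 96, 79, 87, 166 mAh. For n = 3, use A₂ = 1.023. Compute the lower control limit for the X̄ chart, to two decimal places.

X̄̄ = (2045 + 2050 + 2078 + 2119 + 2094 + 2080) / 6 = 12466.0000 / 6 = 2077.6667
R̄ = (99 + 46 + 96 + 79 + 87 + 166) / 6 = 573.0000 / 6 = 95.5000
LCL = X̄̄ − A₂·R̄ = 2077.6667 − 1.023 × 95.5000 = 1979.9702

1979.97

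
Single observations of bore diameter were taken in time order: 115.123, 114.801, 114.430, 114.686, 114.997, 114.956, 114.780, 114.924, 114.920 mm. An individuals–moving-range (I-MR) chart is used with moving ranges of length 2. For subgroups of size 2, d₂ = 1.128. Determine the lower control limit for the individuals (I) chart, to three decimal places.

X̄ = (115.123 + 114.801 + 114.430 + 114.686 + 114.997 + 114.956 + 114.780 + 114.924 + 114.920) / 9 = 114.8463
Moving ranges: 0.322, 0.371, 0.256, 0.311, 0.041, 0.176, 0.144, 0.004; M̄R̄ = 1.6250 / 8 = 0.2031
LCL = X̄ − 3·M̄R̄/d₂ = 114.8463 − 3 × 0.2031 / 1.128 = 114.3061

114.306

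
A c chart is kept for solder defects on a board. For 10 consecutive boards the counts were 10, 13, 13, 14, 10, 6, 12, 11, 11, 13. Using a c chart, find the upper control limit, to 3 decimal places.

21.385

c̄ = (10 + 13 + 13 + 14 + 10 + 6 + 12 + 11 + 11 + 13) / 10 = 113 / 10 = 11.3000
UCL = c̄ + 3√c̄ = 11.3000 + 3 × √11.3000 = 11.3000 + 3 × 3.3615 = 21.3846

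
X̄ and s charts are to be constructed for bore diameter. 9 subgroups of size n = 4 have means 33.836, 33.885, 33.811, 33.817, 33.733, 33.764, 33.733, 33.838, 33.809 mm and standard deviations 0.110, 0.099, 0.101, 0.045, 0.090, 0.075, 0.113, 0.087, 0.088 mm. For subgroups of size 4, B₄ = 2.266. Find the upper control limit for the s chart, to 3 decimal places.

s̄ = (0.110 + 0.099 + 0.101 + 0.045 + 0.090 + 0.075 + 0.113 + 0.087 + 0.088) / 9 = 0.0898
UCL_s = B₄·s̄ = 2.266 × 0.0898 = 0.2034

0.203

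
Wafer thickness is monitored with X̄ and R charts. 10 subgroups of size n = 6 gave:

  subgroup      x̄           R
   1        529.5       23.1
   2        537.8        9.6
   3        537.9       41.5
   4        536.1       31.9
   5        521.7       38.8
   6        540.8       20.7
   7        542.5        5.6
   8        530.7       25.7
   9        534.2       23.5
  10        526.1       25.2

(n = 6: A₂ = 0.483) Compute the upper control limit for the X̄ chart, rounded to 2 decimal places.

545.59

X̄̄ = (529.5 + 537.8 + 537.9 + 536.1 + 521.7 + 540.8 + 542.5 + 530.7 + 534.2 + 526.1) / 10 = 5337.3000 / 10 = 533.7300
R̄ = (23.1 + 9.6 + 41.5 + 31.9 + 38.8 + 20.7 + 5.6 + 25.7 + 23.5 + 25.2) / 10 = 245.6000 / 10 = 24.5600
UCL = X̄̄ + A₂·R̄ = 533.7300 + 0.483 × 24.5600 = 545.5925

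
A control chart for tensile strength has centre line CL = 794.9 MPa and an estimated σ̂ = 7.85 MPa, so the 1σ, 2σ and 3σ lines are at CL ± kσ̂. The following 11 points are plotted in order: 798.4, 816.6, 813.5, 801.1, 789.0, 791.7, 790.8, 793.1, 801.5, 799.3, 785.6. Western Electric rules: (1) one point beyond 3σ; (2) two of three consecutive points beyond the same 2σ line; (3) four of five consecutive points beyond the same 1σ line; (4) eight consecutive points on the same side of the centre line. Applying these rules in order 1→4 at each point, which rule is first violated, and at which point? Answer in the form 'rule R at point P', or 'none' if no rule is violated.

Zone of each point (C = within 1σ̂, B = 1σ̂–2σ̂, A = 2σ̂–3σ̂, * = beyond 3σ̂; sign = side of CL): 1:+C, 2:+A, 3:+A, 4:+C, 5:-C, 6:-C, 7:-C, 8:-C, 9:+C, 10:+C, 11:-B
Rule 2 (two of three consecutive points beyond the same 2σ limit) is satisfied at point 3.

rule 2 at point 3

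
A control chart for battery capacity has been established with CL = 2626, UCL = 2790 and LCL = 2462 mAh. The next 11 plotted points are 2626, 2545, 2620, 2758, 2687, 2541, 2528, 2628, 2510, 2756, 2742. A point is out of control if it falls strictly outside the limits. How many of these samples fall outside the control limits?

0

All 11 points lie within [2462, 2790].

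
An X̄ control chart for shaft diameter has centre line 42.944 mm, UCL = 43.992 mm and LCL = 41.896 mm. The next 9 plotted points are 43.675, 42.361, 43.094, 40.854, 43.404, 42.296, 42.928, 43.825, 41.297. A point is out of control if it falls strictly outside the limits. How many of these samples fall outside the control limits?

Compare each point to [41.896, 43.992]: sample 4 = 40.854 < LCL; sample 9 = 41.297 < LCL.

2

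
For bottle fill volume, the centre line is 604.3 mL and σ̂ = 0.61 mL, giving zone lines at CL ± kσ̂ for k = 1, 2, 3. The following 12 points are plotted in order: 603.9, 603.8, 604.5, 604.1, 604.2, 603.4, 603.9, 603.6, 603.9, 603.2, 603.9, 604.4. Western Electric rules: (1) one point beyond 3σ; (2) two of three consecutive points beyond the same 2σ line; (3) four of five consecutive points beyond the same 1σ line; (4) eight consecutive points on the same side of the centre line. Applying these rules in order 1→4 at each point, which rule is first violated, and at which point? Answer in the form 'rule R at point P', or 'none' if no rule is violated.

Zone of each point (C = within 1σ̂, B = 1σ̂–2σ̂, A = 2σ̂–3σ̂, * = beyond 3σ̂; sign = side of CL): 1:-C, 2:-C, 3:+C, 4:-C, 5:-C, 6:-B, 7:-C, 8:-B, 9:-C, 10:-B, 11:-C, 12:+C
Rule 4 (eight consecutive points on the same side of the centre line) is satisfied at point 11.

rule 4 at point 11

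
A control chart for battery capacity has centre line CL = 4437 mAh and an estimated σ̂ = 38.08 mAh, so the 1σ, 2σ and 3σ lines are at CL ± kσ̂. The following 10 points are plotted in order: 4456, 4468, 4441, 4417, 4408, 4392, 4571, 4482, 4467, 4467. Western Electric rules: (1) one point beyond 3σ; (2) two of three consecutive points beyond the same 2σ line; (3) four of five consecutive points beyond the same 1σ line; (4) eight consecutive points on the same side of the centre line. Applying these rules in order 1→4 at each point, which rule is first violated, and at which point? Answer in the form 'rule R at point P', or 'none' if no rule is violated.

rule 1 at point 7

Zone of each point (C = within 1σ̂, B = 1σ̂–2σ̂, A = 2σ̂–3σ̂, * = beyond 3σ̂; sign = side of CL): 1:+C, 2:+C, 3:+C, 4:-C, 5:-C, 6:-B, 7:+*, 8:+B, 9:+C, 10:+C
Rule 1 (one point beyond the 3σ limits) is satisfied at point 7.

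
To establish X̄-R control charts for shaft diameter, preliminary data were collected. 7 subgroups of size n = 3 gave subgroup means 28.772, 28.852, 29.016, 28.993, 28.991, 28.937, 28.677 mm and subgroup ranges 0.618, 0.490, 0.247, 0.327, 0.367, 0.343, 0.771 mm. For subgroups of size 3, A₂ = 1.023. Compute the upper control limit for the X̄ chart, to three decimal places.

29.353

X̄̄ = (28.772 + 28.852 + 29.016 + 28.993 + 28.991 + 28.937 + 28.677) / 7 = 202.2380 / 7 = 28.8911
R̄ = (0.618 + 0.490 + 0.247 + 0.327 + 0.367 + 0.343 + 0.771) / 7 = 3.1630 / 7 = 0.4519
UCL = X̄̄ + A₂·R̄ = 28.8911 + 1.023 × 0.4519 = 29.3534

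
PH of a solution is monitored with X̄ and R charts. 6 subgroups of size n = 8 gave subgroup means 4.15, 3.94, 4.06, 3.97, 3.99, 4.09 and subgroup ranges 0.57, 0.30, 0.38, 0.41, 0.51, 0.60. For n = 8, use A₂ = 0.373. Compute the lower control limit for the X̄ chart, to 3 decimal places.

3.861

X̄̄ = (4.15 + 3.94 + 4.06 + 3.97 + 3.99 + 4.09) / 6 = 24.2000 / 6 = 4.0333
R̄ = (0.57 + 0.30 + 0.38 + 0.41 + 0.51 + 0.60) / 6 = 2.7700 / 6 = 0.4617
LCL = X̄̄ − A₂·R̄ = 4.0333 − 0.373 × 0.4617 = 3.8611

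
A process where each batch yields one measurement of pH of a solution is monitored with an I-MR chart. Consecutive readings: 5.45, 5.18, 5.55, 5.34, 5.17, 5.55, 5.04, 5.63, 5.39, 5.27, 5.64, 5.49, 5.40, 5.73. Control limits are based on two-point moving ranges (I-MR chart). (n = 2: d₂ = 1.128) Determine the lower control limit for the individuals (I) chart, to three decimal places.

4.639

X̄ = (5.45 + 5.18 + 5.55 + 5.34 + 5.17 + 5.55 + 5.04 + 5.63 + 5.39 + 5.27 + 5.64 + 5.49 + 5.40 + 5.73) / 14 = 5.4164
Moving ranges: 0.27, 0.37, 0.21, 0.17, 0.38, 0.51, 0.59, 0.24, 0.12, 0.37, 0.15, 0.09, 0.33; M̄R̄ = 3.8000 / 13 = 0.2923
LCL = X̄ − 3·M̄R̄/d₂ = 5.4164 − 3 × 0.2923 / 1.128 = 4.6390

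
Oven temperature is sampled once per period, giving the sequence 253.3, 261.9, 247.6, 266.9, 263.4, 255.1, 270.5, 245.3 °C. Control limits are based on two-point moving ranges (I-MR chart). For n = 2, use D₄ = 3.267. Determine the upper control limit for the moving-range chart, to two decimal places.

44.15

Moving ranges: 8.6, 14.3, 19.3, 3.5, 8.3, 15.4, 25.2; M̄R̄ = 94.6000 / 7 = 13.5143
UCL_MR = D₄·M̄R̄ = 3.267 × 13.5143 = 44.1512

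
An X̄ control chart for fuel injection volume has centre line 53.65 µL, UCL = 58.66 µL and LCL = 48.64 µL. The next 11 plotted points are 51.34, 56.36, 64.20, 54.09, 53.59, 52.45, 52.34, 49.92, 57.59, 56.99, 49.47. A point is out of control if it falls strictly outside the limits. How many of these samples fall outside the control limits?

Compare each point to [48.64, 58.66]: sample 3 = 64.20 > UCL.

1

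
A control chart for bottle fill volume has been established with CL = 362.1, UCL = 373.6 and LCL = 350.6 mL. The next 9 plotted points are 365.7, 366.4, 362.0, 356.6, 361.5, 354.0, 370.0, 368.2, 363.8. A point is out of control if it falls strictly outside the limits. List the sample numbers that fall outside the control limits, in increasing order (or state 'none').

none

All 9 points lie within [350.6, 373.6].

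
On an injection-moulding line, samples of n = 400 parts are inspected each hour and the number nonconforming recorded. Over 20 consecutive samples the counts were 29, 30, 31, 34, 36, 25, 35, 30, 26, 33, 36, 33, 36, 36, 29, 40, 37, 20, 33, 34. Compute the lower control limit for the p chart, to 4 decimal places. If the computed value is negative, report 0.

0.0396

p̄ = Σdᵢ / (k·n) = 643 / (20 × 400) = 0.08038
LCL = p̄ − 3·√(p̄(1−p̄)/n) = 0.08038 − 3 × 0.01359 = 0.03959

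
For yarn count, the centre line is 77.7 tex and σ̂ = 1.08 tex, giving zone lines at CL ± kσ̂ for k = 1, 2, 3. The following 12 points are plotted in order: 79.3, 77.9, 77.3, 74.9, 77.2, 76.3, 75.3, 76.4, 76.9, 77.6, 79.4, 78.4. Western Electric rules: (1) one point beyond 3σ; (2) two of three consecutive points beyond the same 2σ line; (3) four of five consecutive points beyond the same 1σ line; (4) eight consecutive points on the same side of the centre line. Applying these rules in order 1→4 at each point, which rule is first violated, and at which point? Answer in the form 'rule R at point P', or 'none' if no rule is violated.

rule 3 at point 8

Zone of each point (C = within 1σ̂, B = 1σ̂–2σ̂, A = 2σ̂–3σ̂, * = beyond 3σ̂; sign = side of CL): 1:+B, 2:+C, 3:-C, 4:-A, 5:-C, 6:-B, 7:-A, 8:-B, 9:-C, 10:-C, 11:+B, 12:+C
Rule 3 (four of five consecutive points beyond the same 1σ limit) is satisfied at point 8.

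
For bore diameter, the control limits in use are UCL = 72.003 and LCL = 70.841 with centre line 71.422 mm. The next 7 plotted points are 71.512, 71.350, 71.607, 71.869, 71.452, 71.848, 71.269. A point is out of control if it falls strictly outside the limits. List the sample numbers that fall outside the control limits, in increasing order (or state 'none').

none

All 7 points lie within [70.841, 72.003].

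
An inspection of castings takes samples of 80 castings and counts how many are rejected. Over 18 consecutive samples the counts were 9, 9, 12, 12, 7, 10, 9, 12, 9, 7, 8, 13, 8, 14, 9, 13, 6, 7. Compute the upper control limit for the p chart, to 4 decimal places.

0.2302

p̄ = Σdᵢ / (k·n) = 174 / (18 × 80) = 0.12083
UCL = p̄ + 3·√(p̄(1−p̄)/n) = 0.12083 + 3 × √(0.12083×0.87917/80) = 0.12083 + 3 × 0.03644 = 0.23015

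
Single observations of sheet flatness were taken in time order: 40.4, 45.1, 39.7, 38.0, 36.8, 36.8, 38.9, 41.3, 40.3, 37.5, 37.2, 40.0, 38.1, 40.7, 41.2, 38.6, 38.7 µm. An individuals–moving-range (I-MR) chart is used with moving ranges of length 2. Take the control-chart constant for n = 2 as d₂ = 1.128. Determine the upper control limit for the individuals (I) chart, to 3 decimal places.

X̄ = (40.4 + 45.1 + 39.7 + 38.0 + 36.8 + 36.8 + 38.9 + 41.3 + 40.3 + 37.5 + 37.2 + 40.0 + 38.1 + 40.7 + 41.2 + 38.6 + 38.7) / 17 = 39.3706
Moving ranges: 4.7, 5.4, 1.7, 1.2, 0.0, 2.1, 2.4, 1.0, 2.8, 0.3, 2.8, 1.9, 2.6, 0.5, 2.6, 0.1; M̄R̄ = 32.1000 / 16 = 2.0063
UCL = X̄ + 3·M̄R̄/d₂ = 39.3706 + 3 × 2.0063 / 1.128 = 44.7064

44.706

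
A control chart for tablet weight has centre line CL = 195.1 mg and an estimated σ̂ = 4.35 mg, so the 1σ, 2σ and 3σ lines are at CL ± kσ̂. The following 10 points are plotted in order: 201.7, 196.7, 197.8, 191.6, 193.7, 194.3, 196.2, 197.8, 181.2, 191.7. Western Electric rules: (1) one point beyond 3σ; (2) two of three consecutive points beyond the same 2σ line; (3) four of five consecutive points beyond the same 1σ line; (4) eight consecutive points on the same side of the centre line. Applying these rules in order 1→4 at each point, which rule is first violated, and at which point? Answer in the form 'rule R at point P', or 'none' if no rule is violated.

Zone of each point (C = within 1σ̂, B = 1σ̂–2σ̂, A = 2σ̂–3σ̂, * = beyond 3σ̂; sign = side of CL): 1:+B, 2:+C, 3:+C, 4:-C, 5:-C, 6:-C, 7:+C, 8:+C, 9:-*, 10:-C
Rule 1 (one point beyond the 3σ limits) is satisfied at point 9.

rule 1 at point 9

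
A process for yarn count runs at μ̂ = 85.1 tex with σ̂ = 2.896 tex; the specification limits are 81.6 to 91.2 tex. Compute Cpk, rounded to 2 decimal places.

0.40

Cpu = (USL − μ̂) / (3σ̂) = (91.2 − 85.1) / (3 × 2.896) = 0.7021; Cpl = (μ̂ − LSL) / (3σ̂) = (85.1 − 81.6) / (3 × 2.896) = 0.4029; Cpk = min(Cpu, Cpl) = 0.4029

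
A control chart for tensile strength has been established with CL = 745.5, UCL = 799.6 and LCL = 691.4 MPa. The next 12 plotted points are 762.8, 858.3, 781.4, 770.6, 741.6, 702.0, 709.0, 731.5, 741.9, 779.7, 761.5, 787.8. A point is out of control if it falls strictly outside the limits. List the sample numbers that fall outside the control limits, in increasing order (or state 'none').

Compare each point to [691.4, 799.6]: sample 2 = 858.3 > UCL.

2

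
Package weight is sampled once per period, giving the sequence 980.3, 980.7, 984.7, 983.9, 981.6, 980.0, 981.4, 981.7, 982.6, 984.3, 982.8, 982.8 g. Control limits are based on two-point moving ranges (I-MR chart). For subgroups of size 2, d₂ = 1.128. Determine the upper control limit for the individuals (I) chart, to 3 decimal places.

X̄ = (980.3 + 980.7 + 984.7 + 983.9 + 981.6 + 980.0 + 981.4 + 981.7 + 982.6 + 984.3 + 982.8 + 982.8) / 12 = 982.2333
Moving ranges: 0.4, 4.0, 0.8, 2.3, 1.6, 1.4, 0.3, 0.9, 1.7, 1.5, 0.0; M̄R̄ = 14.9000 / 11 = 1.3545
UCL = X̄ + 3·M̄R̄/d₂ = 982.2333 + 3 × 1.3545 / 1.128 = 985.8358

985.836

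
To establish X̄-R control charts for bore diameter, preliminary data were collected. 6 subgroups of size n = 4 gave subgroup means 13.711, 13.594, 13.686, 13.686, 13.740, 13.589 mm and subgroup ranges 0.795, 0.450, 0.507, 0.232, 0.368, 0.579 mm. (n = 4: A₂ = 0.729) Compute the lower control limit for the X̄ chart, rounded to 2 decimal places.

X̄̄ = (13.711 + 13.594 + 13.686 + 13.686 + 13.740 + 13.589) / 6 = 82.0060 / 6 = 13.6677
R̄ = (0.795 + 0.450 + 0.507 + 0.232 + 0.368 + 0.579) / 6 = 2.9310 / 6 = 0.4885
LCL = X̄̄ − A₂·R̄ = 13.6677 − 0.729 × 0.4885 = 13.3116

13.31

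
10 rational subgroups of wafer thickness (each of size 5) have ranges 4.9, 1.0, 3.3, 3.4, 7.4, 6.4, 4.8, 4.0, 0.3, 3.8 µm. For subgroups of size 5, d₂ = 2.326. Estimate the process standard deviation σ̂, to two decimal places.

1.69

R̄ = (4.9 + 1.0 + 3.3 + 3.4 + 7.4 + 6.4 + 4.8 + 4.0 + 0.3 + 3.8) / 10 = 3.9300
σ̂ = R̄ / d₂ = 3.9300 / 2.326 = 1.6896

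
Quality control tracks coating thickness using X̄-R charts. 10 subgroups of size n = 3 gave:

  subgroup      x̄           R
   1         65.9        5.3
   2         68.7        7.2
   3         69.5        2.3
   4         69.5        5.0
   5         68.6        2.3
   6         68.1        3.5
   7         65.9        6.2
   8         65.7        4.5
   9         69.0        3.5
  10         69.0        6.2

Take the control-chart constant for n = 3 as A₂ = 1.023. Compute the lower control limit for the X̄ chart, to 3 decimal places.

X̄̄ = (65.9 + 68.7 + 69.5 + 69.5 + 68.6 + 68.1 + 65.9 + 65.7 + 69.0 + 69.0) / 10 = 679.9000 / 10 = 67.9900
R̄ = (5.3 + 7.2 + 2.3 + 5.0 + 2.3 + 3.5 + 6.2 + 4.5 + 3.5 + 6.2) / 10 = 46.0000 / 10 = 4.6000
LCL = X̄̄ − A₂·R̄ = 67.9900 − 1.023 × 4.6000 = 63.2842

63.284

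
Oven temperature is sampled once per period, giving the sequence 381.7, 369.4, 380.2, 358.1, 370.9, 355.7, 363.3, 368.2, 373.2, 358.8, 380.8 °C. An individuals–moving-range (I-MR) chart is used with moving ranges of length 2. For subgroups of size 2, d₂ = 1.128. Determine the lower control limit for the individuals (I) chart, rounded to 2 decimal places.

335.31

X̄ = (381.7 + 369.4 + 380.2 + 358.1 + 370.9 + 355.7 + 363.3 + 368.2 + 373.2 + 358.8 + 380.8) / 11 = 369.1182
Moving ranges: 12.3, 10.8, 22.1, 12.8, 15.2, 7.6, 4.9, 5.0, 14.4, 22.0; M̄R̄ = 127.1000 / 10 = 12.7100
LCL = X̄ − 3·M̄R̄/d₂ = 369.1182 − 3 × 12.7100 / 1.128 = 335.3150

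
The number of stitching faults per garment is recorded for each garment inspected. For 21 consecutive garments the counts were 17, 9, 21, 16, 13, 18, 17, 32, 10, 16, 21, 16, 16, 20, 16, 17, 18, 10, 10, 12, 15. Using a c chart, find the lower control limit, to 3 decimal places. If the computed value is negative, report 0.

c̄ = (17 + 9 + 21 + 16 + 13 + 18 + 17 + 32 + 10 + 16 + 21 + 16 + 16 + 20 + 16 + 17 + 18 + 10 + 10 + 12 + 15) / 21 = 340 / 21 = 16.1905
LCL = c̄ − 3√c̄ = 16.1905 − 3 × 4.0237 = 4.1193

4.119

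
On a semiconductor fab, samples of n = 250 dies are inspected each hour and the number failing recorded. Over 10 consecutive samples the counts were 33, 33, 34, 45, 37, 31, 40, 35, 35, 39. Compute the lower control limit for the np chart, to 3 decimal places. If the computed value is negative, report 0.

19.508

p̄ = Σdᵢ / (k·n) = 362 / (10 × 250) = 0.14480
LCL = np̄ − 3·√(np̄(1−p̄)) = 36.2000 − 3 × 5.5640 = 19.5080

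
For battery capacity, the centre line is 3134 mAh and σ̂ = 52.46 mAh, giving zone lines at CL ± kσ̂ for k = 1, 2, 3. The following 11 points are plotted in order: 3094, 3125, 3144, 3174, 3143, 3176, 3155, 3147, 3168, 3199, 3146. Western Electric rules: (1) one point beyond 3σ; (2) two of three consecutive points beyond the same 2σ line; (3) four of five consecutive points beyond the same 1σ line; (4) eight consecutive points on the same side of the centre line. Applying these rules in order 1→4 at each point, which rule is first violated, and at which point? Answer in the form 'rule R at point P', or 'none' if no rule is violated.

rule 4 at point 10

Zone of each point (C = within 1σ̂, B = 1σ̂–2σ̂, A = 2σ̂–3σ̂, * = beyond 3σ̂; sign = side of CL): 1:-C, 2:-C, 3:+C, 4:+C, 5:+C, 6:+C, 7:+C, 8:+C, 9:+C, 10:+B, 11:+C
Rule 4 (eight consecutive points on the same side of the centre line) is satisfied at point 10.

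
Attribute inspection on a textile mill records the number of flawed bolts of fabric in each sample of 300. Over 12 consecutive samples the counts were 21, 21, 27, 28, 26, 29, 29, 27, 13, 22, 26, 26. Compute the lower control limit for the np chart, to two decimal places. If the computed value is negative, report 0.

p̄ = Σdᵢ / (k·n) = 295 / (12 × 300) = 0.08194
LCL = np̄ − 3·√(np̄(1−p̄)) = 24.5833 − 3 × 4.7507 = 10.3313

10.33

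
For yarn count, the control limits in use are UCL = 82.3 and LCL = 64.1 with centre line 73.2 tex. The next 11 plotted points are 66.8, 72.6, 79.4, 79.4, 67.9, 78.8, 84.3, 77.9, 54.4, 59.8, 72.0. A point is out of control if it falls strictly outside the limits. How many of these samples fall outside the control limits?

Compare each point to [64.1, 82.3]: sample 7 = 84.3 > UCL; sample 9 = 54.4 < LCL; sample 10 = 59.8 < LCL.

3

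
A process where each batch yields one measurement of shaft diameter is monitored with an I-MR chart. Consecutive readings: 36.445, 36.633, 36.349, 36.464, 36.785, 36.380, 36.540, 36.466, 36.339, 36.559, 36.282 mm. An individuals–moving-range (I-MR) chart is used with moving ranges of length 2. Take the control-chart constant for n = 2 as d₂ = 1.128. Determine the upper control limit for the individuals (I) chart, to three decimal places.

37.054

X̄ = (36.445 + 36.633 + 36.349 + 36.464 + 36.785 + 36.380 + 36.540 + 36.466 + 36.339 + 36.559 + 36.282) / 11 = 36.4765
Moving ranges: 0.188, 0.284, 0.115, 0.321, 0.405, 0.160, 0.074, 0.127, 0.220, 0.277; M̄R̄ = 2.1710 / 10 = 0.2171
UCL = X̄ + 3·M̄R̄/d₂ = 36.4765 + 3 × 0.2171 / 1.128 = 37.0539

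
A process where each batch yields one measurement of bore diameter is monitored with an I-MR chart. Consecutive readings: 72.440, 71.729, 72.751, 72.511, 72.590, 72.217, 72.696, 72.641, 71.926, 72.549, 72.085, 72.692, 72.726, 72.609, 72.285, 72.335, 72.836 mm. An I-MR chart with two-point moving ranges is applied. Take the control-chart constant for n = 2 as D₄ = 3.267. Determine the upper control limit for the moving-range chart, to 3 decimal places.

1.306

Moving ranges: 0.711, 1.022, 0.240, 0.079, 0.373, 0.479, 0.055, 0.715, 0.623, 0.464, 0.607, 0.034, 0.117, 0.324, 0.050, 0.501; M̄R̄ = 6.3940 / 16 = 0.3996
UCL_MR = D₄·M̄R̄ = 3.267 × 0.3996 = 1.3056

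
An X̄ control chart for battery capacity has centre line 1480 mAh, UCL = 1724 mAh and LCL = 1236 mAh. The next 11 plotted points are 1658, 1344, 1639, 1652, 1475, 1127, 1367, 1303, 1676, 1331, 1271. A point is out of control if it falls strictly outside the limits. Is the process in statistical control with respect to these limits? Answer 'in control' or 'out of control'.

out of control

Compare each point to [1236, 1724]: sample 6 = 1127 < LCL.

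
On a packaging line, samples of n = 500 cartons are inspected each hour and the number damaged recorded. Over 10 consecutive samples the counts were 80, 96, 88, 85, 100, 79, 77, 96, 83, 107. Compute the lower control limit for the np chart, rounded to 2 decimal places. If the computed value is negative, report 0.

63.43

p̄ = Σdᵢ / (k·n) = 891 / (10 × 500) = 0.17820
LCL = np̄ − 3·√(np̄(1−p̄)) = 89.1000 − 3 × 8.5570 = 63.4290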